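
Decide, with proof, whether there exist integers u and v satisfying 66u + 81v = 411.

u = 5, v = 1

gcd(66, 81) = 3, and 3 divides 411, so integer solutions exist.
Dividing through by 3 reduces the equation to 22u + 27v = 137.
Run the Euclidean algorithm on 27 and 22: 27 = 1·22 + 5, 22 = 4·5 + 2, 5 = 2·2 + 1, 2 = 2·1 + 0.
Back-substituting, 1 = 5 − 2·2 = 5 − 2·(22 − 4·5) = −2·22 + 9·5 = −2·22 + 9·(27 − 1·22) = 9·27 − 11·22; that is, 22·(-11) + 27·9 = 1.
Times 137: 22·(-1507) + 27·1233 = 137, so (-1507, 1233) solves it.
The general solution is u = -1507 + 27k, v = 1233 − 22k; taking k = 56 gives the smaller pair u = 5, v = 1.
Indeed 66·5 + 81·1 = 330 + 81 = 411.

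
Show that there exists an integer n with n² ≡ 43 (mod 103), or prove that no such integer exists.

103 is prime, so by Euler's criterion 43 is a square mod 103 iff 43^((103−1)/2) = 43^51 ≡ 1 (mod 103).
Squaring successively (mod 103): 43^2 = 1849 ≡ 98; 43^4 ≡ 98² = 9604 ≡ 25; 43^8 ≡ 25² = 625 ≡ 7; 43^16 ≡ 7² = 49 ≡ 49; 43^32 ≡ 49² = 2401 ≡ 32.
Since 51 = 32 + 16 + 2 + 1, 43^51 ≡ 32 · 49 · 98 · 43; multiplying out mod 103: 32·49 = 1568 ≡ 23, then 23·98 = 2254 ≡ 91, then 91·43 = 3913 ≡ 102. Thus 43^51 ≡ 102 ≡ −1 (mod 103).
The value −1 means 43 is a non-residue modulo 103, so n² ≡ 43 (mod 103) is impossible.

There is no such integer.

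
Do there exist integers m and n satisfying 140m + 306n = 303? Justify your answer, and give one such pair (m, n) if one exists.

No, no such integers exist.

Any value of 140m + 306n is a multiple of gcd(140, 306) = 2.
However 303 leaves remainder 1 on division by 2.
Hence no integers m, n satisfy the equation.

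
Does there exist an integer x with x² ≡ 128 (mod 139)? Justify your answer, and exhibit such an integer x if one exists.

139 is prime, so by Euler's criterion 128 is a square mod 139 iff 128^((139−1)/2) = 128^69 ≡ 1 (mod 139).
Squaring successively (mod 139): 128^2 = 16384 ≡ 121; 128^4 ≡ 121² = 14641 ≡ 46; 128^8 ≡ 46² = 2116 ≡ 31; 128^16 ≡ 31² = 961 ≡ 127; 128^32 ≡ 127² = 16129 ≡ 5; 128^64 ≡ 5² = 25 ≡ 25.
Since 69 = 64 + 4 + 1, 128^69 ≡ 25 · 46 · 128; multiplying out mod 139: 25·46 = 1150 ≡ 38, then 38·128 = 4864 ≡ 138. Thus 128^69 ≡ 138 ≡ −1 (mod 139).
By Euler's criterion 128 is a quadratic non-residue mod 139: no x satisfies x² ≡ 128 (mod 139).

No, no such integer exists.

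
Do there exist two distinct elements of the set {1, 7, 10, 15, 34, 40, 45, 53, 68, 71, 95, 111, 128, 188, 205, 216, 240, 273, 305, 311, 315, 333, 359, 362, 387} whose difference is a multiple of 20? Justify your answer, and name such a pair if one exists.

7 and 387 are such a pair.

7 mod 20 = 7 and 387 mod 20 = 7, so 387 − 7 = 380 = 19·20.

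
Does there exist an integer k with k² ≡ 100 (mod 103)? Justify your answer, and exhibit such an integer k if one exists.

k = 93

Take k = 93. Then 93² = 8649 = 83·103 + 100, so 93² ≡ 100 (mod 103).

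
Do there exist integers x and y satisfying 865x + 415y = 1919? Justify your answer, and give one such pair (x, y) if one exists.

Both 865 and 415 are divisible by gcd(865, 415) = 5, hence so is any combination 865x + 415y.
However 1919 leaves remainder 4 on division by 5.
Therefore 865x + 415y = 1919 has no solution in integers.

There are no such integers.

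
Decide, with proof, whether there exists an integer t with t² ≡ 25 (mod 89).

t = 84

Take t = 84. Then 84² = 7056 = 79·89 + 25, so 84² ≡ 25 (mod 89).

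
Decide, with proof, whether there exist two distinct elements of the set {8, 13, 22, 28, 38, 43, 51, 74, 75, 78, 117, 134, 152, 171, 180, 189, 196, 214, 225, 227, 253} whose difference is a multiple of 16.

8 mod 16 = 8 and 152 mod 16 = 8, so 152 − 8 = 144 = 9·16.

The pair (8, 152) works.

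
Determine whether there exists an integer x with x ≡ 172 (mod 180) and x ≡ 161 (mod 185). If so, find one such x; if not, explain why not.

gcd(180, 185) = 5. If x ≡ 172 (mod 180) and x ≡ 161 (mod 185), then x ≡ 172 (mod 5) and x ≡ 161 (mod 5).
But 172 mod 5 = 2 while 161 mod 5 = 1, a contradiction.
Hence the system has no solution.

No, no such integer exists.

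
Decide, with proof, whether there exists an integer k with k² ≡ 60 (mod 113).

k = 88

k = 88 works: 88² = 7744, and 7744 − 60 = 7684 = 68·113.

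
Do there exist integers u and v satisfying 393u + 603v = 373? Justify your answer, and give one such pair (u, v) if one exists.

gcd(393, 603) = 3, so every integer of the form 393u + 603v is a multiple of 3.
However 373 leaves remainder 1 on division by 3.
Therefore 393u + 603v = 373 has no solution in integers.

No such integers exist.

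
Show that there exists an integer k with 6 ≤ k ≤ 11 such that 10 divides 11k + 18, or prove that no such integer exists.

There is no such integer k in that range.

At k = 6, 11·6 + 18 = 84 ≡ 4 (mod 10), and each step in k adds 11 ≡ 1 (mod 10), giving residues 4, 5, 6, 7, 8, 9 for k = 6, 7, …, 11.
The residue 0 does not occur, so no k in [6, 11] makes 11k + 18 a multiple of 10.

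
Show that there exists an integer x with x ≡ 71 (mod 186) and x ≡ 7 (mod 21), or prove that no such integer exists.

Reduce both congruences modulo 3, which divides 186 and 21: they say x ≡ 71 (mod 3) and x ≡ 7 (mod 3).
These are incompatible: 71 − 7 = 64 is not divisible by 3.
Therefore no such x exists.

No such integer exists.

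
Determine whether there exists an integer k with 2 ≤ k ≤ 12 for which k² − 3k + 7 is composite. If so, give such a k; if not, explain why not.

At k = 7: 7² − 3·7 + 7 = 35 = 5·7, which is composite.

k = 7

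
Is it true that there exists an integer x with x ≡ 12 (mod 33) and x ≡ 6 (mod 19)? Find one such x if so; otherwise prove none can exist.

x = 177

The moduli 33 and 19 are coprime, so by the Chinese Remainder Theorem a unique solution modulo 627 exists.
Write x = 12 + 33t and require 12 + 33t ≡ 6 (mod 19), i.e. 33t ≡ 13 (mod 19).
33 ≡ 14 (mod 19), so this reads 14t ≡ 13 (mod 19). Since 14·15 = 210 = 11·19 + 1, the inverse of 14 mod 19 is 15.
Multiplying by 15: t ≡ 15·13 = 195 ≡ 5 (mod 19).
With t = 5: x = 12 + 33·5 = 177.
Verify: 177 = 5·33 + 12 and 177 = 9·19 + 6. ✓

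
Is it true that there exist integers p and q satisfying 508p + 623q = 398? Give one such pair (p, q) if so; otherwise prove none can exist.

p = 327, q = -266

Since gcd(508, 623) = 1, every integer is an integer combination of 508 and 623.
Euclidean algorithm: 623 = 1·508 + 115, 508 = 4·115 + 48, 115 = 2·48 + 19, 48 = 2·19 + 10, 19 = 1·10 + 9, 10 = 1·9 + 1, 9 = 9·1 + 0.
Unwinding: 1 = 10 − 1·9 = 10 − (19 − 1·10) = −19 + 2·10 = −19 + 2·(48 − 2·19) = 2·48 − 5·19 = 2·48 − 5·(115 − 2·48) = −5·115 + 12·48 = −5·115 + 12·(508 − 4·115) = 12·508 − 53·115 = 12·508 − 53·(623 − 1·508) = −53·623 + 65·508, i.e. 508·65 + 623·(-53) = 1.
Scaling by 398 gives the particular solution (p, q) = (25870, -21094).
The general solution is p = 25870 + 623k, q = -21094 − 508k; taking k = -41 gives the smaller pair p = 327, q = -266.
Check: 508·327 + 623·(-266) = 166116 − 165718 = 398. ✓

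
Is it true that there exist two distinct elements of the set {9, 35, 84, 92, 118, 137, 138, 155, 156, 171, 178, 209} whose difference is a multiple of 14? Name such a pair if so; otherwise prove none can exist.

No such pair exists.

Two integers differ by a multiple of 14 exactly when they have the same residue mod 14. The residues are 9↦9, 35↦7, 84↦0, 92↦8, 118↦6, 137↦11, 138↦12, 155↦1, 156↦2, 171↦3, 178↦10, 209↦13.
All 12 residues are distinct, so no two elements differ by a multiple of 14.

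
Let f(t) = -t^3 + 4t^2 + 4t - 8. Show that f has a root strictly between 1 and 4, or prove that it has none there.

f(1) = -1 and f(4) = 8, which have opposite signs.
f is continuous everywhere (it is a polynomial), in particular on [1, 4].
By the Intermediate Value Theorem f must vanish at some point of (1, 4).

Such a root exists.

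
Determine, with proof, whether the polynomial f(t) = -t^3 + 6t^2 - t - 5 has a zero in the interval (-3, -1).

The endpoint values f(-3) = 79 and f(-1) = 3 are both positive. Claim: f(t) > 0 for every t in (-3, -1).
Shift to the endpoint -1: with t = -1 − u (0 < u < 2), one computes f(-1 − u) = u^3 + 9u^2 + 16u + 3.
All 4 nonzero coefficients of this polynomial in u are positive; hence for u > 0 the value is a sum of positive terms (the constant 3 among them).
Therefore f(t) > 0 throughout (-3, -1), and f has no zero there.

No such root exists.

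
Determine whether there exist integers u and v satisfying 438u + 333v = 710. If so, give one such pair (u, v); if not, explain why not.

No, no such integers exist.

gcd(438, 333) = 3, so every integer of the form 438u + 333v is a multiple of 3.
But 710 = 3·236 + 2, so 3 ∤ 710.
Therefore 438u + 333v = 710 has no solution in integers.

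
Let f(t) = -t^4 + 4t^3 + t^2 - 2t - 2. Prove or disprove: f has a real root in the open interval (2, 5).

Yes, f has a root in the interval.

f(2) = 14 and f(5) = -112, which have opposite signs.
Since f is a polynomial it is continuous on [2, 5].
By the Intermediate Value Theorem, f takes the value 0 somewhere in the open interval.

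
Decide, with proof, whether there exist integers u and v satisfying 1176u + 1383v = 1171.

Any value of 1176u + 1383v is a multiple of gcd(1176, 1383) = 3.
But 1171 = 3·390 + 1, so 3 ∤ 1171.
Therefore 1176u + 1383v = 1171 has no solution in integers.

No such integers exist.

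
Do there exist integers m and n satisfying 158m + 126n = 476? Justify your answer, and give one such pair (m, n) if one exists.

m = 7, n = -5

Since gcd(158, 126) = 2 and 476 = 2·238, Bézout's identity guarantees a solution.
Dividing through by 2 reduces the equation to 79m + 63n = 238.
Run the Euclidean algorithm on 79 and 63: 79 = 1·63 + 16, 63 = 3·16 + 15, 16 = 1·15 + 1, 15 = 15·1 + 0.
Working back up the chain: 1 = 16 − 1·15 = 16 − (63 − 3·16) = −63 + 4·16 = −63 + 4·(79 − 1·63) = 4·79 − 5·63. So 79·4 + 63·(-5) = 1.
Times 238: 79·952 + 63·(-1190) = 238, so (952, -1190) solves it.
The general solution is m = 952 + 63k, n = -1190 − 79k; taking k = -15 gives the smaller pair m = 7, n = -5.
Check: 158·7 + 126·(-5) = 1106 − 630 = 476. ✓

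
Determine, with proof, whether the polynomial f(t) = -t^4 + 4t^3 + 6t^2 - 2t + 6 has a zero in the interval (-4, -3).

No.

f(-4) = -402 and f(-3) = -123, both negative, so a sign-change argument is unavailable; we show f keeps this sign on the whole interval.
Shift to the endpoint -3: with t = -3 − u (0 < u < 1), one computes f(-3 − u) = -u^4 - 16u^3 - 84u^2 - 178u - 123.
The nonzero coefficients here are all negative, so for u > 0 every term is negative (or zero), and the constant term -123 is strictly negative.
Therefore f(t) < 0 throughout (-4, -3), and f has no zero there.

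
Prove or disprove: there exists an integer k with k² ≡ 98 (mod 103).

Take k = 43. Then 43² = 1849 = 17·103 + 98, so 43² ≡ 98 (mod 103).

k = 43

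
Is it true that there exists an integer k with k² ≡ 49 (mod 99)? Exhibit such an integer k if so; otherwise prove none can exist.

k = 70

Take k = 70. Then 70² = 4900 = 49·99 + 49, so 70² ≡ 49 (mod 99).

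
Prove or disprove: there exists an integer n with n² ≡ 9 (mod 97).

n = 94

n = 94 works: 94² = 8836, and 8836 − 9 = 8827 = 91·97.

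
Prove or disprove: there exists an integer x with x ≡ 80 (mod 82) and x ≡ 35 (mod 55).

The moduli 82 and 55 are coprime, so by the Chinese Remainder Theorem a unique solution modulo 4510 exists.
Any solution of the first congruence is x = 80 + 82t; substituting into the second, 82t ≡ 35 − 80 ≡ 10 (mod 55).
82 ≡ 27 (mod 55), so this reads 27t ≡ 10 (mod 55). To invert 27 modulo 55: 55 = 2·27 + 1, 27 = 27·1 + 0, and unwinding, 1 = 55 − 2·27. Thus 27⁻¹ ≡ -2 ≡ 53 (mod 55).
Therefore t ≡ 53·10 = 530 ≡ 35 (mod 55).
Taking t = 35 gives x = 80 + 82·35 = 2950.
Verify: 2950 = 35·82 + 80 and 2950 = 53·55 + 35. ✓

x = 2950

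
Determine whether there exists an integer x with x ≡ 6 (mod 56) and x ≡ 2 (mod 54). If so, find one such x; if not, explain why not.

Here gcd(56, 54) = 2, and both 6 and 2 leave remainder 0 mod 2, so the system is consistent.
Write x = 6 + 56t. Then 56t ≡ 2 − 6 ≡ 50 (mod 54); dividing through by 2 gives 28t ≡ 25 (mod 27).
28 ≡ 1 (mod 27), so this reads 1t ≡ 25 (mod 27). So t ≡ 25 (mod 27).
Then x = 6 + 56·25 = 1406.
Check: 1406 mod 56 = 6, 1406 mod 54 = 2. ✓

x = 1406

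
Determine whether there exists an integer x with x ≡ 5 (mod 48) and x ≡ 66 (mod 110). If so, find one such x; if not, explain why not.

gcd(48, 110) = 2. If x ≡ 5 (mod 48) and x ≡ 66 (mod 110), then x ≡ 5 (mod 2) and x ≡ 66 (mod 2).
These are incompatible: 5 − 66 = -61 is not divisible by 2.
So no integer satisfies both congruences.

There is no such integer.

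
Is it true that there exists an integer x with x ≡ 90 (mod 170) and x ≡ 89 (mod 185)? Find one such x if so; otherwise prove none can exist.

Both moduli are multiples of 5 = gcd(170, 185), so any solution would satisfy x ≡ 90 and x ≡ 89 modulo 5 simultaneously.
But 90 mod 5 = 0 while 89 mod 5 = 4, a contradiction.
Therefore no such x exists.

No, no such integer exists.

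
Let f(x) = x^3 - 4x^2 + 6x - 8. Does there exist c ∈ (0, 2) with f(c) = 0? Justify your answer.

f(0) = -8 and f(2) = -4, both negative.
f'(x) = 3x^2 - 8x + 6 has discriminant (-8)² − 4·3·6 = -8 < 0, so f' has no real roots and is positive for every real x.
Hence f is strictly increasing on ℝ, and in particular on [0, 2]. A strictly monotone function with same-sign endpoint values stays negative on the whole interval, so f has no zero in (0, 2).

f has no root in that interval.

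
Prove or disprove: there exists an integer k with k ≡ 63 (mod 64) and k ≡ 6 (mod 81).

k = 3327

The moduli 64 and 81 are coprime, so by the Chinese Remainder Theorem a unique solution modulo 5184 exists.
Write k = 63 + 64t and require 63 + 64t ≡ 6 (mod 81), i.e. 64t ≡ 24 (mod 81).
Since 64·19 = 1216 = 15·81 + 1, the inverse of 64 mod 81 is 19.
Multiplying by 19: t ≡ 19·24 = 456 ≡ 51 (mod 81).
With t = 51: k = 63 + 64·51 = 3327.
Verify: 3327 = 51·64 + 63 and 3327 = 41·81 + 6. ✓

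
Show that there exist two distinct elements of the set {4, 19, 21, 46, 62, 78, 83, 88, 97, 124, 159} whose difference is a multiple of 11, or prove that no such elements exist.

No such pair exists.

Two integers differ by a multiple of 11 exactly when they have the same residue mod 11. The residues are 4↦4, 19↦8, 21↦10, 46↦2, 62↦7, 78↦1, 83↦6, 88↦0, 97↦9, 124↦3, 159↦5.
No residue repeats among the 11 elements, so no pair has difference ≡ 0 (mod 11).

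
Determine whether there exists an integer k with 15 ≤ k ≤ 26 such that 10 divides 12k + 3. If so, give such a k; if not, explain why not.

There is no such integer k in that range.

For k = 15, 16, …, 26 the values of 12k + 3 modulo 10 are 3, 5, 7, 9, 1, 3, 5, 7, 9, 1, 3, 5 respectively.
None is 0, so 10 never divides 12k + 3 on this range.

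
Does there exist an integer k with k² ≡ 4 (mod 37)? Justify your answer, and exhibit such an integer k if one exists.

k = 35

k = 35 works: 35² = 1225, and 1225 − 4 = 1221 = 33·37.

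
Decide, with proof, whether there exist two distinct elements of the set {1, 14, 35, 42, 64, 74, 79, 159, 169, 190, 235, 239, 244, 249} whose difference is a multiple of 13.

1 and 14 are such a pair.

Both 1 and 14 leave remainder 1 on division by 13; their difference 13 = 1·13 is a multiple of 13.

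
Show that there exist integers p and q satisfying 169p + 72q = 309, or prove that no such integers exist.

p = 21, q = -45

Since gcd(169, 72) = 1, every integer is an integer combination of 169 and 72.
Euclidean algorithm: 169 = 2·72 + 25, 72 = 2·25 + 22, 25 = 1·22 + 3, 22 = 7·3 + 1, 3 = 3·1 + 0.
Working back up the chain: 1 = 22 − 7·3 = 22 − 7·(25 − 1·22) = −7·25 + 8·22 = −7·25 + 8·(72 − 2·25) = 8·72 − 23·25 = 8·72 − 23·(169 − 2·72) = −23·169 + 54·72. So 169·(-23) + 72·54 = 1.
Scaling by 309 gives the particular solution (p, q) = (-7107, 16686).
Adding 99·72 to p and subtracting 99·169 from q gives the tidier solution (21, -45).
Indeed 169·21 + 72·(-45) = 3549 − 3240 = 309.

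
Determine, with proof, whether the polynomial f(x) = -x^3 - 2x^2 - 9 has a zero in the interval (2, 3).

The endpoint values f(2) = -25 and f(3) = -54 are both negative. Claim: f(x) < 0 for every x in (2, 3).
Shift to the endpoint 2: with x = 2 + u (0 < u < 1), one computes f(2 + u) = -u^3 - 8u^2 - 20u - 25.
All 4 nonzero coefficients of this polynomial in u are negative; hence for u > 0 the value is a sum of negative terms (the constant -25 among them).
Therefore f(x) < 0 throughout (2, 3), and f has no zero there.

No such root exists.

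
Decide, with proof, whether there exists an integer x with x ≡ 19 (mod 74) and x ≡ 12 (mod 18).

Both moduli are multiples of 2 = gcd(74, 18), so any solution would satisfy x ≡ 19 and x ≡ 12 modulo 2 simultaneously.
But 19 mod 2 = 1 while 12 mod 2 = 0, a contradiction.
Therefore no such x exists.

No such integer exists.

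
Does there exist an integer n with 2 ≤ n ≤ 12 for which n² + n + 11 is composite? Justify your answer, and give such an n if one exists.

n = 10

At n = 10: 10² + 10 + 11 = 121 = 11·11, which is composite.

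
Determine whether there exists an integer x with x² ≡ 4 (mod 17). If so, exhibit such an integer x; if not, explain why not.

x = 15

Take x = 15. Then 15² = 225 = 13·17 + 4, so 15² ≡ 4 (mod 17).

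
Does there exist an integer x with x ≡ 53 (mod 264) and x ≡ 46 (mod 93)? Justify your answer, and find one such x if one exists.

No such integer exists.

Reduce both congruences modulo 3, which divides 264 and 93: they say x ≡ 53 (mod 3) and x ≡ 46 (mod 3).
But 53 mod 3 = 2 while 46 mod 3 = 1, a contradiction.
Therefore no such x exists.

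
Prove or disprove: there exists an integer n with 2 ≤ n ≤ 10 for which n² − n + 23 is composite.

n = 2

At n = 2: 2² − 2 + 23 = 25 = 5·5, which is composite.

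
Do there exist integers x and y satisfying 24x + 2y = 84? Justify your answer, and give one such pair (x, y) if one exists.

x = 0, y = 42

Since gcd(24, 2) = 2 and 84 = 2·42, Bézout's identity guarantees a solution.
Dividing through by 2 reduces the equation to 12x + 1y = 42.
With a unit coefficient on y, (x, y) = (0, 42) is an immediate solution.
Indeed 24·0 + 2·42 = 0 + 84 = 84.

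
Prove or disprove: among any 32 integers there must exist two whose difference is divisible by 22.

Yes, this is always true.

There are exactly 22 possible remainders on division by 22.
Placing 32 integers into 22 classes, some class receives at least two — say a and b.
Equal remainders mean a − b ≡ 0 (mod 22), so 22 divides their difference.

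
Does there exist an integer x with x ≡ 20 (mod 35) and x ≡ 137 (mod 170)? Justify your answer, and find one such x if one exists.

No, no such integer exists.

gcd(35, 170) = 5. If x ≡ 20 (mod 35) and x ≡ 137 (mod 170), then x ≡ 20 (mod 5) and x ≡ 137 (mod 5).
But 20 mod 5 = 0 while 137 mod 5 = 2, a contradiction.
So no integer satisfies both congruences.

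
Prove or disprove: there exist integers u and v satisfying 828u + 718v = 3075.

Any value of 828u + 718v is a multiple of gcd(828, 718) = 2.
But 3075 is not a multiple of 2 (it leaves remainder 1).
So the equation is unsolvable over ℤ.

No, no such integers exist.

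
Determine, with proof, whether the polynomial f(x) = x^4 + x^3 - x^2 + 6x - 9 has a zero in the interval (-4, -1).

Yes, f has a root in the interval.

f(-4) = 143 and f(-1) = -16, which have opposite signs.
As a polynomial, f is continuous on every closed interval.
By the Intermediate Value Theorem f must vanish at some point of (-4, -1).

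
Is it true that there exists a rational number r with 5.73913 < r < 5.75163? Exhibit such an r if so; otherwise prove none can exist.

Scale by 4: the interval becomes (22.95652, 23.00652), which contains the integer 23.
Hence 23/4 is a rational number with 5.73913 < 23/4 < 5.75163.

r = 23/4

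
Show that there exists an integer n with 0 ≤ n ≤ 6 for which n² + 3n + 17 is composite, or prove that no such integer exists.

At n = 4: 4² + 3·4 + 17 = 45 = 3·15, which is composite.

n = 4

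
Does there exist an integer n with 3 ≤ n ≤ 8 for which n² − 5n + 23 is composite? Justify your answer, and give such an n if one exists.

There is no such integer n in that range.

The values for n = 3, 4, …, 8 are 17, 19, 23, 29, 37, 47, and each of these is prime.
So no value in the range makes the expression composite.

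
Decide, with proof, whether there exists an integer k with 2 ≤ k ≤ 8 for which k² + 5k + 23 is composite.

No, no such integer k in that range exists.

The values for k = 2, 3, …, 8 are 37, 47, 59, 73, 89, 107, 127, and each of these is prime.
So no value in the range makes the expression composite.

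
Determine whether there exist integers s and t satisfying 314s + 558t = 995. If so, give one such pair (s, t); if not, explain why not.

Both 314 and 558 are divisible by gcd(314, 558) = 2, hence so is any combination 314s + 558t.
However 995 leaves remainder 1 on division by 2.
Therefore 314s + 558t = 995 has no solution in integers.

No, no such integers exist.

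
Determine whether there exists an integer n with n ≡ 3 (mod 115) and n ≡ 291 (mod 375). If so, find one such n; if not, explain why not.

No, no such integer exists.

Both moduli are multiples of 5 = gcd(115, 375), so any solution would satisfy n ≡ 3 and n ≡ 291 modulo 5 simultaneously.
But 3 mod 5 = 3 while 291 mod 5 = 1, a contradiction.
So no integer satisfies both congruences.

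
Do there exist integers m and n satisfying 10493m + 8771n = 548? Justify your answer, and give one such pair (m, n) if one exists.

No, no such integers exist.

Any value of 10493m + 8771n is a multiple of gcd(10493, 8771) = 7.
However 548 leaves remainder 2 on division by 7.
Hence no integers m, n satisfy the equation.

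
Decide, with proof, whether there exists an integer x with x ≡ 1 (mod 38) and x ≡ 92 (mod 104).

gcd(38, 104) = 2. If x ≡ 1 (mod 38) and x ≡ 92 (mod 104), then x ≡ 1 (mod 2) and x ≡ 92 (mod 2).
However 1 ≡ 1 and 92 ≡ 0 (mod 2), and 1 ≠ 0.
Therefore no such x exists.

No, no such integer exists.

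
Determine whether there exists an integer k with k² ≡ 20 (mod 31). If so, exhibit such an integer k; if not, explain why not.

k = 12

k = 12 works: 12² = 144, and 144 − 20 = 124 = 4·31.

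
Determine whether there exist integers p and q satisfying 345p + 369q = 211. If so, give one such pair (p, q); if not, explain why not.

Any value of 345p + 369q is a multiple of gcd(345, 369) = 3.
However 211 leaves remainder 1 on division by 3.
Hence no integers p, q satisfy the equation.

There are no such integers.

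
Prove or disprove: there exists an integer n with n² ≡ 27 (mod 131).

n = 114 works: 114² = 12996, and 12996 − 27 = 12969 = 99·131.

n = 114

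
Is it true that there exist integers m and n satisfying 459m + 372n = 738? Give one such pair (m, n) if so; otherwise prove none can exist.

Since gcd(459, 372) = 3 and 738 = 3·246, Bézout's identity guarantees a solution.
Dividing through by 3 reduces the equation to 153m + 124n = 246.
Euclidean algorithm: 153 = 1·124 + 29, 124 = 4·29 + 8, 29 = 3·8 + 5, 8 = 1·5 + 3, 5 = 1·3 + 2, 3 = 1·2 + 1, 2 = 2·1 + 0.
Back-substituting, 1 = 3 − 1·2 = 3 − (5 − 1·3) = −5 + 2·3 = −5 + 2·(8 − 1·5) = 2·8 − 3·5 = 2·8 − 3·(29 − 3·8) = −3·29 + 11·8 = −3·29 + 11·(124 − 4·29) = 11·124 − 47·29 = 11·124 − 47·(153 − 1·124) = −47·153 + 58·124; that is, 153·(-47) + 124·58 = 1.
Scaling by 246 gives the particular solution (m, n) = (-11562, 14268).
The general solution is m = -11562 + 124k, n = 14268 − 153k; taking k = 94 gives the smaller pair m = 94, n = -114.
Indeed 459·94 + 372·(-114) = 43146 − 42408 = 738.

m = 94, n = -114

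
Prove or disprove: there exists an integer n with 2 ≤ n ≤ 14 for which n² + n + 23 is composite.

At n = 3: 3² + 3 + 23 = 35 = 5·7, which is composite.

n = 3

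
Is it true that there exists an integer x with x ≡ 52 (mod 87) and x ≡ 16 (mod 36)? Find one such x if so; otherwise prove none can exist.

The moduli are not coprime: gcd(87, 36) = 3. Compatibility requires 3 ∣ (16 − 52) = -36, which holds, so solutions exist.
The smallest candidate x = 52 works directly: 52 ≡ 16 (mod 36).
Check: 52 mod 87 = 52, 52 mod 36 = 16. ✓

x = 52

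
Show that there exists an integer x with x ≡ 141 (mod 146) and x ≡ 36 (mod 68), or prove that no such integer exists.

Reduce both congruences modulo 2, which divides 146 and 68: they say x ≡ 141 (mod 2) and x ≡ 36 (mod 2).
These are incompatible: 141 − 36 = 105 is not divisible by 2.
Hence the system has no solution.

No such integer exists.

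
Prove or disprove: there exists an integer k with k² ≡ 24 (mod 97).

Take k = 11. Then 11² = 121 = 1·97 + 24, so 11² ≡ 24 (mod 97).

k = 11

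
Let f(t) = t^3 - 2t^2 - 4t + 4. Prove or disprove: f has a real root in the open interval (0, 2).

f(0) = 4 and f(2) = -4, which have opposite signs.
Since f is a polynomial it is continuous on [0, 2].
By the Intermediate Value Theorem, f takes the value 0 somewhere in the open interval.

Such a root exists.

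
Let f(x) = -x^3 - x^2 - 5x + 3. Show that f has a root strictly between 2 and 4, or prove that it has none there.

f(2) = -19 and f(4) = -97, both negative.
The derivative f'(x) = -3x^2 - 2x - 5 is a quadratic with discriminant (-2)² − 4·(-3)·(-5) = -56 < 0; it never vanishes, so it is always negative (sign of the leading coefficient).
So f is strictly decreasing; between 2 and 4 its values lie between f(2) = -19 and f(4) = -97, all negative. Therefore f has no root in (2, 4).

No.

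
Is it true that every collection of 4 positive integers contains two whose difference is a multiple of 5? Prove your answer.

Take the 4 consecutive integers 7, 8, 9, 10: their residues mod 5 are all distinct because 4 ≤ 5.
Any two of them differ by at most 3 < 5 and by at least 1, so no difference is a multiple of 5.

No, the set {7, 8, 9, 10} is a counterexample.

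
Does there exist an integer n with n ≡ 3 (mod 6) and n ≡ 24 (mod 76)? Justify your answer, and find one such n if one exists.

There is no such integer.

Both moduli are multiples of 2 = gcd(6, 76), so any solution would satisfy n ≡ 3 and n ≡ 24 modulo 2 simultaneously.
These are incompatible: 3 − 24 = -21 is not divisible by 2.
So no integer satisfies both congruences.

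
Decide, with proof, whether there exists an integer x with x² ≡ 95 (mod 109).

No such integer exists.

109 is prime, so by Euler's criterion 95 is a square mod 109 iff 95^((109−1)/2) = 95^54 ≡ 1 (mod 109).
Squaring successively (mod 109): 95^2 = 9025 ≡ 87; 95^4 ≡ 87² = 7569 ≡ 48; 95^8 ≡ 48² = 2304 ≡ 15; 95^16 ≡ 15² = 225 ≡ 7; 95^32 ≡ 7² = 49 ≡ 49.
Since 54 = 32 + 16 + 4 + 2, 95^54 ≡ 49 · 7 · 48 · 87; multiplying out mod 109: 49·7 = 343 ≡ 16, then 16·48 = 768 ≡ 5, then 5·87 = 435 ≡ 108. Thus 95^54 ≡ 108 ≡ −1 (mod 109).
By Euler's criterion 95 is a quadratic non-residue mod 109: no x satisfies x² ≡ 95 (mod 109).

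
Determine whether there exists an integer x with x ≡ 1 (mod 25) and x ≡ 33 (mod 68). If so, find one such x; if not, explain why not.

x = 101

The moduli 25 and 68 are coprime, so by the Chinese Remainder Theorem a unique solution modulo 1700 exists.
Any solution of the first congruence is x = 1 + 25t; substituting into the second, 25t ≡ 33 − 1 ≡ 32 (mod 68).
To invert 25 modulo 68: 68 = 2·25 + 18, 25 = 1·18 + 7, 18 = 2·7 + 4, 7 = 1·4 + 3, 4 = 1·3 + 1, 3 = 3·1 + 0, and unwinding, 1 = 4 − 1·3 = 4 − (7 − 1·4) = −7 + 2·4 = −7 + 2·(18 − 2·7) = 2·18 − 5·7 = 2·18 − 5·(25 − 1·18) = −5·25 + 7·18 = −5·25 + 7·(68 − 2·25) = 7·68 − 19·25. Thus 25⁻¹ ≡ -19 ≡ 49 (mod 68).
Therefore t ≡ 49·32 = 1568 ≡ 4 (mod 68).
With t = 4: x = 1 + 25·4 = 101.
Indeed 101 ≡ 1 (mod 25) and 101 ≡ 33 (mod 68).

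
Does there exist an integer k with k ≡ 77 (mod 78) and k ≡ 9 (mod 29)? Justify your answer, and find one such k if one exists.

Since 78 and 29 share no common factor, CRT says the pair of congruences has a solution (unique mod 2262).
Any solution of the first congruence is k = 77 + 78t; substituting into the second, 78t ≡ 9 − 77 ≡ 19 (mod 29).
78 ≡ 20 (mod 29), so this reads 20t ≡ 19 (mod 29). Note 20·16 = 320 ≡ 1 (mod 29) (as 320 − 1 = 11·29), so 20⁻¹ ≡ 16.
Therefore t ≡ 16·19 = 304 ≡ 14 (mod 29).
Taking t = 14 gives k = 77 + 78·14 = 1169.
Check: 1169 mod 78 = 77, 1169 mod 29 = 9. ✓

k = 1169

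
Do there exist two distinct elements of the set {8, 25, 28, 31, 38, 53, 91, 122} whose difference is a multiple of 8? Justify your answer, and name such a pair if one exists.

Residues mod 8: 8↦0, 25↦1, 28↦4, 31↦7, 38↦6, 53↦5, 91↦3, 122↦2.
These 8 residues are pairwise different, hence no difference of two elements is divisible by 8.

There is no such pair.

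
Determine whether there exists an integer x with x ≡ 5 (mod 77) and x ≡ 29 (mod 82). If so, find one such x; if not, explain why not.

gcd(77, 82) = 1, so the Chinese Remainder Theorem guarantees exactly one residue class mod 6314 satisfying both.
Any solution of the first congruence is x = 5 + 77t; substituting into the second, 77t ≡ 29 − 5 ≡ 24 (mod 82).
To invert 77 modulo 82: 82 = 1·77 + 5, 77 = 15·5 + 2, 5 = 2·2 + 1, 2 = 2·1 + 0, and unwinding, 1 = 5 − 2·2 = 5 − 2·(77 − 15·5) = −2·77 + 31·5 = −2·77 + 31·(82 − 1·77) = 31·82 − 33·77. Thus 77⁻¹ ≡ -33 ≡ 49 (mod 82).
Multiplying by 49: t ≡ 49·24 = 1176 ≡ 28 (mod 82).
Taking t = 28 gives x = 5 + 77·28 = 2161.
Indeed 2161 ≡ 5 (mod 77) and 2161 ≡ 29 (mod 82).

x = 2161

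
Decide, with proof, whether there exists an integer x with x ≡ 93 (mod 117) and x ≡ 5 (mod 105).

Reduce both congruences modulo 3, which divides 117 and 105: they say x ≡ 93 (mod 3) and x ≡ 5 (mod 3).
But 93 mod 3 = 0 while 5 mod 3 = 2, a contradiction.
Therefore no such x exists.

There is no such integer.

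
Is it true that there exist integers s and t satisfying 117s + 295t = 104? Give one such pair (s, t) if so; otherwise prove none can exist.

s = 132, t = -52

117 and 295 are coprime, so 117s + 295t ranges over all of ℤ.
Run the Euclidean algorithm on 295 and 117: 295 = 2·117 + 61, 117 = 1·61 + 56, 61 = 1·56 + 5, 56 = 11·5 + 1, 5 = 5·1 + 0.
Unwinding: 1 = 56 − 11·5 = 56 − 11·(61 − 1·56) = −11·61 + 12·56 = −11·61 + 12·(117 − 1·61) = 12·117 − 23·61 = 12·117 − 23·(295 − 2·117) = −23·295 + 58·117, i.e. 117·58 + 295·(-23) = 1.
Times 104: 117·6032 + 295·(-2392) = 104, so (6032, -2392) solves it.
Subtracting 20·295 from s and adding 20·117 to t gives the tidier solution (132, -52).
Check: 117·132 + 295·(-52) = 15444 − 15340 = 104. ✓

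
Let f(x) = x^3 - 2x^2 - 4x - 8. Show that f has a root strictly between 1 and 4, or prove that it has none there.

f(1) = -13 and f(4) = 8, which have opposite signs.
Since f is a polynomial it is continuous on [1, 4].
By the Intermediate Value Theorem, f takes the value 0 somewhere in the open interval.

Such a root exists.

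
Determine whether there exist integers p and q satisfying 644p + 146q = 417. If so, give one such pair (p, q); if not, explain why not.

Both 644 and 146 are divisible by gcd(644, 146) = 2, hence so is any combination 644p + 146q.
But 417 is not a multiple of 2 (it leaves remainder 1).
Therefore 644p + 146q = 417 has no solution in integers.

No such integers exist.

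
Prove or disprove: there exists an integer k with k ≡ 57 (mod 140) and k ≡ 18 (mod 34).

There is no such integer.

Both moduli are multiples of 2 = gcd(140, 34), so any solution would satisfy k ≡ 57 and k ≡ 18 modulo 2 simultaneously.
These are incompatible: 57 − 18 = 39 is not divisible by 2.
So no integer satisfies both congruences.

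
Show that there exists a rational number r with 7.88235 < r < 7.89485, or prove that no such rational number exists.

r = 71/9

Scale by 9: the interval becomes (70.94115, 71.05365), which contains the integer 71.
Dividing back, 7.88235 < 71/9 < 7.89485, and 71/9 is rational.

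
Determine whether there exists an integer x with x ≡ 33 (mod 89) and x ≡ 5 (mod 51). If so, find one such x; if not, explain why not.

gcd(89, 51) = 1, so the Chinese Remainder Theorem guarantees exactly one residue class mod 4539 satisfying both.
Write x = 33 + 89t and require 33 + 89t ≡ 5 (mod 51), i.e. 89t ≡ 23 (mod 51).
89 ≡ 38 (mod 51), so this reads 38t ≡ 23 (mod 51). To invert 38 modulo 51: 51 = 1·38 + 13, 38 = 2·13 + 12, 13 = 1·12 + 1, 12 = 12·1 + 0, and unwinding, 1 = 13 − 1·12 = 13 − (38 − 2·13) = −38 + 3·13 = −38 + 3·(51 − 1·38) = 3·51 − 4·38. Thus 38⁻¹ ≡ -4 ≡ 47 (mod 51).
Multiplying by 47: t ≡ 47·23 = 1081 ≡ 10 (mod 51).
With t = 10: x = 33 + 89·10 = 923.
Verify: 923 = 10·89 + 33 and 923 = 18·51 + 5. ✓

x = 923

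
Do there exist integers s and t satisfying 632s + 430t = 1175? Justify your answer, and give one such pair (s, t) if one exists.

Both 632 and 430 are divisible by gcd(632, 430) = 2, hence so is any combination 632s + 430t.
But 1175 = 2·587 + 1, so 2 ∤ 1175.
So the equation is unsolvable over ℤ.

There are no such integers.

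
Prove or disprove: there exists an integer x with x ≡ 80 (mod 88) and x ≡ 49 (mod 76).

No, no such integer exists.

gcd(88, 76) = 4. If x ≡ 80 (mod 88) and x ≡ 49 (mod 76), then x ≡ 80 (mod 4) and x ≡ 49 (mod 4).
However 80 ≡ 0 and 49 ≡ 1 (mod 4), and 0 ≠ 1.
So no integer satisfies both congruences.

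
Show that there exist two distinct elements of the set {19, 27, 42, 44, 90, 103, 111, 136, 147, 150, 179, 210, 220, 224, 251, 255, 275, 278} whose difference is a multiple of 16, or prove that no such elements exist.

Reduce each element mod 16: 19↦3, 27↦11, 42↦10, 44↦12, 90↦10, 103↦7, 111↦15, 136↦8, 147↦3, 150↦6, 179↦3, 210↦2, 220↦12, 224↦0, 251↦11, 255↦15, 275↦3, 278↦6. The residue 3 repeats (at 19 and 147), and 147 − 19 = 128 = 8·16.

The pair (19, 147) works.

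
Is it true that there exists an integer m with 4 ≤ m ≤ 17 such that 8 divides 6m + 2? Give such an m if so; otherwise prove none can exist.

At m = 4 the value 26 is not a multiple of 8. At m = 5 we get 6·5 + 2 = 32, and 32 = 8·4.

m = 5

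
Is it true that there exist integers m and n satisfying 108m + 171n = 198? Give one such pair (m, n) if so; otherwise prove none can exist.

Every value of 108m + 171n is a multiple of gcd(108, 171) = 9; since 9 ∣ 198, solutions exist.
Dividing through by 9 reduces the equation to 12m + 19n = 22.
Dividing repeatedly: 19 = 1·12 + 7, 12 = 1·7 + 5, 7 = 1·5 + 2, 5 = 2·2 + 1, 2 = 2·1 + 0.
Unwinding: 1 = 5 − 2·2 = 5 − 2·(7 − 1·5) = −2·7 + 3·5 = −2·7 + 3·(12 − 1·7) = 3·12 − 5·7 = 3·12 − 5·(19 − 1·12) = −5·19 + 8·12, i.e. 12·8 + 19·(-5) = 1.
Times 22: 12·176 + 19·(-110) = 22, so (176, -110) solves it.
Subtracting 9·19 from m and adding 9·12 to n gives the tidier solution (5, -2).
Indeed 108·5 + 171·(-2) = 540 − 342 = 198.

m = 5, n = -2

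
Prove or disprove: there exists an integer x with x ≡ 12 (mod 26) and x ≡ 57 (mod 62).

gcd(26, 62) = 2. If x ≡ 12 (mod 26) and x ≡ 57 (mod 62), then x ≡ 12 (mod 2) and x ≡ 57 (mod 2).
But 12 mod 2 = 0 while 57 mod 2 = 1, a contradiction.
Therefore no such x exists.

There is no such integer.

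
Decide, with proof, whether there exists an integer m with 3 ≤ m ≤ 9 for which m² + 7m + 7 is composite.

m = 7

At m = 7: 7² + 7·7 + 7 = 105 = 3·35, which is composite.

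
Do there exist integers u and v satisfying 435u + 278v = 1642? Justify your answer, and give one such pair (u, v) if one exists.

435 and 278 are coprime, so 435u + 278v ranges over all of ℤ.
Dividing repeatedly: 435 = 1·278 + 157, 278 = 1·157 + 121, 157 = 1·121 + 36, 121 = 3·36 + 13, 36 = 2·13 + 10, 13 = 1·10 + 3, 10 = 3·3 + 1, 3 = 3·1 + 0.
Unwinding: 1 = 10 − 3·3 = 10 − 3·(13 − 1·10) = −3·13 + 4·10 = −3·13 + 4·(36 − 2·13) = 4·36 − 11·13 = 4·36 − 11·(121 − 3·36) = −11·121 + 37·36 = −11·121 + 37·(157 − 1·121) = 37·157 − 48·121 = 37·157 − 48·(278 − 1·157) = −48·278 + 85·157 = −48·278 + 85·(435 − 1·278) = 85·435 − 133·278, i.e. 435·85 + 278·(-133) = 1.
Times 1642: 435·139570 + 278·(-218386) = 1642, so (139570, -218386) solves it.
Subtracting 502·278 from u and adding 502·435 to v gives the tidier solution (14, -16).
Check: 435·14 + 278·(-16) = 6090 − 4448 = 1642. ✓

u = 14, v = -16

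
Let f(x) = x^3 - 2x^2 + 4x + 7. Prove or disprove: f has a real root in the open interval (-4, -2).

No such root exists.

f(-4) = -105 and f(-2) = -17, both negative.
f'(x) = 3x^2 - 4x + 4 has discriminant (-4)² − 4·3·4 = -32 < 0, so f' has no real roots and is positive for every real x.
Hence f is strictly increasing on ℝ, and in particular on [-4, -2]. A strictly monotone function with same-sign endpoint values stays negative on the whole interval, so f has no zero in (-4, -2).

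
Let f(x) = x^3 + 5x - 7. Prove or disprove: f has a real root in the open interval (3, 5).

f(3) = 35 and f(5) = 143, both positive.
f'(x) = 3x^2 + 5 has discriminant 0² − 4·3·5 = -60 < 0, so f' has no real roots and is positive for every real x.
Hence f is strictly increasing on ℝ, and in particular on [3, 5]. A strictly monotone function with same-sign endpoint values stays positive on the whole interval, so f has no zero in (3, 5).

f has no root in that interval.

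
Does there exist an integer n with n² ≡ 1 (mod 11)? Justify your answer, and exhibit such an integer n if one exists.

n = 1

Take n = 1. Then 1² = 1, and since 0 ≤ 1 < 11 this is already reduced: 1² ≡ 1 (mod 11).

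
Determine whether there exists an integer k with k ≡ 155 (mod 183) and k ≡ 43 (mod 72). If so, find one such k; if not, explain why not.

No such integer exists.

Both moduli are multiples of 3 = gcd(183, 72), so any solution would satisfy k ≡ 155 and k ≡ 43 modulo 3 simultaneously.
However 155 ≡ 2 and 43 ≡ 1 (mod 3), and 2 ≠ 1.
So no integer satisfies both congruences.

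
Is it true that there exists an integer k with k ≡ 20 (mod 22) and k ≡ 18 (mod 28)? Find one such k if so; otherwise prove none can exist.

k = 130

Here gcd(22, 28) = 2, and both 20 and 18 leave remainder 0 mod 2, so the system is consistent.
The integers ≡ 20 (mod 22) are 20, 42, 64, 86, 108, 130, …; their remainders mod 28 are 20, 14, 8, 2, 24, 18, so k = 130 is the first that is ≡ 18 (mod 28).
Check: 130 mod 22 = 20, 130 mod 28 = 18. ✓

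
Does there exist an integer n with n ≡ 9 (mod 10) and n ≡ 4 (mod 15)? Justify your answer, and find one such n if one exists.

Here gcd(10, 15) = 5, and both 9 and 4 leave remainder 4 mod 5, so the system is consistent.
Step through n = 9, 9 + 10, 9 + 2·10, …: the values 9, 19 reduce mod 15 to 9, 4. The value 19 hits 4.
Check: 19 mod 10 = 9, 19 mod 15 = 4. ✓

n = 19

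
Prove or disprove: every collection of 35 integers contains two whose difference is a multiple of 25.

Yes.

Each integer lies in one of the 25 residue classes modulo 25.
With 35 integers and only 25 classes, the pigeonhole principle forces two of them, say a and b, into the same class.
Equal remainders mean a − b ≡ 0 (mod 25), so 25 divides their difference.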